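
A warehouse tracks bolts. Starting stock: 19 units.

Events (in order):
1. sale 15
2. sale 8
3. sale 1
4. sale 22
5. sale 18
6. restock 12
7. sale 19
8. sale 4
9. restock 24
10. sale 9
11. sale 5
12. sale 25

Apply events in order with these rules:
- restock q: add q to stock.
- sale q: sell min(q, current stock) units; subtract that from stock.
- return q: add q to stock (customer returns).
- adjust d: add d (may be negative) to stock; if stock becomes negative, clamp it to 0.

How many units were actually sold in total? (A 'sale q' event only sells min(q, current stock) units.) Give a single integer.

Answer: 55

Derivation:
Processing events:
Start: stock = 19
  Event 1 (sale 15): sell min(15,19)=15. stock: 19 - 15 = 4. total_sold = 15
  Event 2 (sale 8): sell min(8,4)=4. stock: 4 - 4 = 0. total_sold = 19
  Event 3 (sale 1): sell min(1,0)=0. stock: 0 - 0 = 0. total_sold = 19
  Event 4 (sale 22): sell min(22,0)=0. stock: 0 - 0 = 0. total_sold = 19
  Event 5 (sale 18): sell min(18,0)=0. stock: 0 - 0 = 0. total_sold = 19
  Event 6 (restock 12): 0 + 12 = 12
  Event 7 (sale 19): sell min(19,12)=12. stock: 12 - 12 = 0. total_sold = 31
  Event 8 (sale 4): sell min(4,0)=0. stock: 0 - 0 = 0. total_sold = 31
  Event 9 (restock 24): 0 + 24 = 24
  Event 10 (sale 9): sell min(9,24)=9. stock: 24 - 9 = 15. total_sold = 40
  Event 11 (sale 5): sell min(5,15)=5. stock: 15 - 5 = 10. total_sold = 45
  Event 12 (sale 25): sell min(25,10)=10. stock: 10 - 10 = 0. total_sold = 55
Final: stock = 0, total_sold = 55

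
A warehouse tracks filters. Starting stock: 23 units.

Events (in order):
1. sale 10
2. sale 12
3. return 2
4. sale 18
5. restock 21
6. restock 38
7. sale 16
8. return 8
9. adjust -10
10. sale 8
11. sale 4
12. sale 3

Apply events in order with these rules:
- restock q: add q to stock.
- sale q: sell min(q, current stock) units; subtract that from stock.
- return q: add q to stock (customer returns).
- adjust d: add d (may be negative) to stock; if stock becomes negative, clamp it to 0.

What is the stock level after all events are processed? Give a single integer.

Answer: 26

Derivation:
Processing events:
Start: stock = 23
  Event 1 (sale 10): sell min(10,23)=10. stock: 23 - 10 = 13. total_sold = 10
  Event 2 (sale 12): sell min(12,13)=12. stock: 13 - 12 = 1. total_sold = 22
  Event 3 (return 2): 1 + 2 = 3
  Event 4 (sale 18): sell min(18,3)=3. stock: 3 - 3 = 0. total_sold = 25
  Event 5 (restock 21): 0 + 21 = 21
  Event 6 (restock 38): 21 + 38 = 59
  Event 7 (sale 16): sell min(16,59)=16. stock: 59 - 16 = 43. total_sold = 41
  Event 8 (return 8): 43 + 8 = 51
  Event 9 (adjust -10): 51 + -10 = 41
  Event 10 (sale 8): sell min(8,41)=8. stock: 41 - 8 = 33. total_sold = 49
  Event 11 (sale 4): sell min(4,33)=4. stock: 33 - 4 = 29. total_sold = 53
  Event 12 (sale 3): sell min(3,29)=3. stock: 29 - 3 = 26. total_sold = 56
Final: stock = 26, total_sold = 56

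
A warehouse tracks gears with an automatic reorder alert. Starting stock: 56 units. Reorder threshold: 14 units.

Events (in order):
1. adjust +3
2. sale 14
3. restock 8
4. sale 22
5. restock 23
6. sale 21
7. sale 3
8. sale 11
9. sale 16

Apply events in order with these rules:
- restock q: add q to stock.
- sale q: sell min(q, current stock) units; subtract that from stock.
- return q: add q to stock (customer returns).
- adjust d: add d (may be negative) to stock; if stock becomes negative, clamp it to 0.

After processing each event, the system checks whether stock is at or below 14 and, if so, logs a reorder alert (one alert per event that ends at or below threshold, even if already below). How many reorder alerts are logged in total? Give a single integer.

Answer: 1

Derivation:
Processing events:
Start: stock = 56
  Event 1 (adjust +3): 56 + 3 = 59
  Event 2 (sale 14): sell min(14,59)=14. stock: 59 - 14 = 45. total_sold = 14
  Event 3 (restock 8): 45 + 8 = 53
  Event 4 (sale 22): sell min(22,53)=22. stock: 53 - 22 = 31. total_sold = 36
  Event 5 (restock 23): 31 + 23 = 54
  Event 6 (sale 21): sell min(21,54)=21. stock: 54 - 21 = 33. total_sold = 57
  Event 7 (sale 3): sell min(3,33)=3. stock: 33 - 3 = 30. total_sold = 60
  Event 8 (sale 11): sell min(11,30)=11. stock: 30 - 11 = 19. total_sold = 71
  Event 9 (sale 16): sell min(16,19)=16. stock: 19 - 16 = 3. total_sold = 87
Final: stock = 3, total_sold = 87

Checking against threshold 14:
  After event 1: stock=59 > 14
  After event 2: stock=45 > 14
  After event 3: stock=53 > 14
  After event 4: stock=31 > 14
  After event 5: stock=54 > 14
  After event 6: stock=33 > 14
  After event 7: stock=30 > 14
  After event 8: stock=19 > 14
  After event 9: stock=3 <= 14 -> ALERT
Alert events: [9]. Count = 1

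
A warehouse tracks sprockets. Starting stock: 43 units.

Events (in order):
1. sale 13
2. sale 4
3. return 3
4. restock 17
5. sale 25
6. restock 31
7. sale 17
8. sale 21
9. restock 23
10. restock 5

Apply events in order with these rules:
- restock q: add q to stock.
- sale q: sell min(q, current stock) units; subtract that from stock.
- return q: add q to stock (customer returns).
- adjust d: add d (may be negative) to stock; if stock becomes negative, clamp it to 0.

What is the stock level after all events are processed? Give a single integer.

Answer: 42

Derivation:
Processing events:
Start: stock = 43
  Event 1 (sale 13): sell min(13,43)=13. stock: 43 - 13 = 30. total_sold = 13
  Event 2 (sale 4): sell min(4,30)=4. stock: 30 - 4 = 26. total_sold = 17
  Event 3 (return 3): 26 + 3 = 29
  Event 4 (restock 17): 29 + 17 = 46
  Event 5 (sale 25): sell min(25,46)=25. stock: 46 - 25 = 21. total_sold = 42
  Event 6 (restock 31): 21 + 31 = 52
  Event 7 (sale 17): sell min(17,52)=17. stock: 52 - 17 = 35. total_sold = 59
  Event 8 (sale 21): sell min(21,35)=21. stock: 35 - 21 = 14. total_sold = 80
  Event 9 (restock 23): 14 + 23 = 37
  Event 10 (restock 5): 37 + 5 = 42
Final: stock = 42, total_sold = 80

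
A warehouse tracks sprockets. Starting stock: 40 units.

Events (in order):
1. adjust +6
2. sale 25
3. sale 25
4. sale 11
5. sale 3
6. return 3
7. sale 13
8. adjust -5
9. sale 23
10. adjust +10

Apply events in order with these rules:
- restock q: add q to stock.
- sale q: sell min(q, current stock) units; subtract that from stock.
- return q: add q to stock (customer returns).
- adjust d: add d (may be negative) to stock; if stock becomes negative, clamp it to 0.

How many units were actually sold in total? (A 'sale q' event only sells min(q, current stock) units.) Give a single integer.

Answer: 49

Derivation:
Processing events:
Start: stock = 40
  Event 1 (adjust +6): 40 + 6 = 46
  Event 2 (sale 25): sell min(25,46)=25. stock: 46 - 25 = 21. total_sold = 25
  Event 3 (sale 25): sell min(25,21)=21. stock: 21 - 21 = 0. total_sold = 46
  Event 4 (sale 11): sell min(11,0)=0. stock: 0 - 0 = 0. total_sold = 46
  Event 5 (sale 3): sell min(3,0)=0. stock: 0 - 0 = 0. total_sold = 46
  Event 6 (return 3): 0 + 3 = 3
  Event 7 (sale 13): sell min(13,3)=3. stock: 3 - 3 = 0. total_sold = 49
  Event 8 (adjust -5): 0 + -5 = 0 (clamped to 0)
  Event 9 (sale 23): sell min(23,0)=0. stock: 0 - 0 = 0. total_sold = 49
  Event 10 (adjust +10): 0 + 10 = 10
Final: stock = 10, total_sold = 49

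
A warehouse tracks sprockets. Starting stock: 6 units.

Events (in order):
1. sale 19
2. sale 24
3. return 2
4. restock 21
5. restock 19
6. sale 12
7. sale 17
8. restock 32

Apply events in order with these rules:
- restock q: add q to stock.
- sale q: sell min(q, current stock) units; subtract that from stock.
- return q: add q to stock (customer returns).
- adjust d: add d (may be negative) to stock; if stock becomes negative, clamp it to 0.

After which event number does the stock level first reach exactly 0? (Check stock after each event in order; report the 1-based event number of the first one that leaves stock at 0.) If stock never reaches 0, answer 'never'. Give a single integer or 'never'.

Processing events:
Start: stock = 6
  Event 1 (sale 19): sell min(19,6)=6. stock: 6 - 6 = 0. total_sold = 6
  Event 2 (sale 24): sell min(24,0)=0. stock: 0 - 0 = 0. total_sold = 6
  Event 3 (return 2): 0 + 2 = 2
  Event 4 (restock 21): 2 + 21 = 23
  Event 5 (restock 19): 23 + 19 = 42
  Event 6 (sale 12): sell min(12,42)=12. stock: 42 - 12 = 30. total_sold = 18
  Event 7 (sale 17): sell min(17,30)=17. stock: 30 - 17 = 13. total_sold = 35
  Event 8 (restock 32): 13 + 32 = 45
Final: stock = 45, total_sold = 35

First zero at event 1.

Answer: 1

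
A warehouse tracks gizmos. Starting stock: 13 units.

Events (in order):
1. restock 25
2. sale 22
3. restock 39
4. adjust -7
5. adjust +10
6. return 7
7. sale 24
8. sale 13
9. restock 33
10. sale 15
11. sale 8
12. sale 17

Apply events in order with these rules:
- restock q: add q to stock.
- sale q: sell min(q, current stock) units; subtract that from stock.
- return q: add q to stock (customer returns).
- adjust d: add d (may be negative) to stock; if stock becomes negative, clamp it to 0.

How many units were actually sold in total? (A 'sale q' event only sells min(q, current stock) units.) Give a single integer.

Answer: 99

Derivation:
Processing events:
Start: stock = 13
  Event 1 (restock 25): 13 + 25 = 38
  Event 2 (sale 22): sell min(22,38)=22. stock: 38 - 22 = 16. total_sold = 22
  Event 3 (restock 39): 16 + 39 = 55
  Event 4 (adjust -7): 55 + -7 = 48
  Event 5 (adjust +10): 48 + 10 = 58
  Event 6 (return 7): 58 + 7 = 65
  Event 7 (sale 24): sell min(24,65)=24. stock: 65 - 24 = 41. total_sold = 46
  Event 8 (sale 13): sell min(13,41)=13. stock: 41 - 13 = 28. total_sold = 59
  Event 9 (restock 33): 28 + 33 = 61
  Event 10 (sale 15): sell min(15,61)=15. stock: 61 - 15 = 46. total_sold = 74
  Event 11 (sale 8): sell min(8,46)=8. stock: 46 - 8 = 38. total_sold = 82
  Event 12 (sale 17): sell min(17,38)=17. stock: 38 - 17 = 21. total_sold = 99
Final: stock = 21, total_sold = 99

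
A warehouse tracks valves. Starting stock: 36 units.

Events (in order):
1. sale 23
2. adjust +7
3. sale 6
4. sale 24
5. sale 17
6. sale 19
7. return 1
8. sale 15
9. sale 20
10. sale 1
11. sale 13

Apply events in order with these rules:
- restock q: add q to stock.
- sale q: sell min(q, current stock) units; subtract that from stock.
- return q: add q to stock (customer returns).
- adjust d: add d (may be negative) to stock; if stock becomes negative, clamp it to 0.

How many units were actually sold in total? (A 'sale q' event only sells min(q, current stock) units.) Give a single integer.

Answer: 44

Derivation:
Processing events:
Start: stock = 36
  Event 1 (sale 23): sell min(23,36)=23. stock: 36 - 23 = 13. total_sold = 23
  Event 2 (adjust +7): 13 + 7 = 20
  Event 3 (sale 6): sell min(6,20)=6. stock: 20 - 6 = 14. total_sold = 29
  Event 4 (sale 24): sell min(24,14)=14. stock: 14 - 14 = 0. total_sold = 43
  Event 5 (sale 17): sell min(17,0)=0. stock: 0 - 0 = 0. total_sold = 43
  Event 6 (sale 19): sell min(19,0)=0. stock: 0 - 0 = 0. total_sold = 43
  Event 7 (return 1): 0 + 1 = 1
  Event 8 (sale 15): sell min(15,1)=1. stock: 1 - 1 = 0. total_sold = 44
  Event 9 (sale 20): sell min(20,0)=0. stock: 0 - 0 = 0. total_sold = 44
  Event 10 (sale 1): sell min(1,0)=0. stock: 0 - 0 = 0. total_sold = 44
  Event 11 (sale 13): sell min(13,0)=0. stock: 0 - 0 = 0. total_sold = 44
Final: stock = 0, total_sold = 44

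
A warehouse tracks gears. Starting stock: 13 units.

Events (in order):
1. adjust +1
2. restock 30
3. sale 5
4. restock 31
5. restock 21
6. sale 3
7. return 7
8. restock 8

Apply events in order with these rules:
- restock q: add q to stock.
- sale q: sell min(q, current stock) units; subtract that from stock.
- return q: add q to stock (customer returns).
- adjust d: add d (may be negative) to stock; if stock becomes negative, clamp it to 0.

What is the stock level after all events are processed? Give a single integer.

Processing events:
Start: stock = 13
  Event 1 (adjust +1): 13 + 1 = 14
  Event 2 (restock 30): 14 + 30 = 44
  Event 3 (sale 5): sell min(5,44)=5. stock: 44 - 5 = 39. total_sold = 5
  Event 4 (restock 31): 39 + 31 = 70
  Event 5 (restock 21): 70 + 21 = 91
  Event 6 (sale 3): sell min(3,91)=3. stock: 91 - 3 = 88. total_sold = 8
  Event 7 (return 7): 88 + 7 = 95
  Event 8 (restock 8): 95 + 8 = 103
Final: stock = 103, total_sold = 8

Answer: 103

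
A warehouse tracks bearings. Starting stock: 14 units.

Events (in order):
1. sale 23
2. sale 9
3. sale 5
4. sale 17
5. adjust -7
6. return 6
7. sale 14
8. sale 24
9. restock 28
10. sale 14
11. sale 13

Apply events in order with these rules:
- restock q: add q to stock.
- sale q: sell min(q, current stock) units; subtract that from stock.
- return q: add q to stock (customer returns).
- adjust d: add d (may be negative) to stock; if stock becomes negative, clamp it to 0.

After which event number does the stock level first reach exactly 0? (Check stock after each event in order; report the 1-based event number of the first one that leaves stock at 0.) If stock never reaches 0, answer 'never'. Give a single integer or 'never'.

Processing events:
Start: stock = 14
  Event 1 (sale 23): sell min(23,14)=14. stock: 14 - 14 = 0. total_sold = 14
  Event 2 (sale 9): sell min(9,0)=0. stock: 0 - 0 = 0. total_sold = 14
  Event 3 (sale 5): sell min(5,0)=0. stock: 0 - 0 = 0. total_sold = 14
  Event 4 (sale 17): sell min(17,0)=0. stock: 0 - 0 = 0. total_sold = 14
  Event 5 (adjust -7): 0 + -7 = 0 (clamped to 0)
  Event 6 (return 6): 0 + 6 = 6
  Event 7 (sale 14): sell min(14,6)=6. stock: 6 - 6 = 0. total_sold = 20
  Event 8 (sale 24): sell min(24,0)=0. stock: 0 - 0 = 0. total_sold = 20
  Event 9 (restock 28): 0 + 28 = 28
  Event 10 (sale 14): sell min(14,28)=14. stock: 28 - 14 = 14. total_sold = 34
  Event 11 (sale 13): sell min(13,14)=13. stock: 14 - 13 = 1. total_sold = 47
Final: stock = 1, total_sold = 47

First zero at event 1.

Answer: 1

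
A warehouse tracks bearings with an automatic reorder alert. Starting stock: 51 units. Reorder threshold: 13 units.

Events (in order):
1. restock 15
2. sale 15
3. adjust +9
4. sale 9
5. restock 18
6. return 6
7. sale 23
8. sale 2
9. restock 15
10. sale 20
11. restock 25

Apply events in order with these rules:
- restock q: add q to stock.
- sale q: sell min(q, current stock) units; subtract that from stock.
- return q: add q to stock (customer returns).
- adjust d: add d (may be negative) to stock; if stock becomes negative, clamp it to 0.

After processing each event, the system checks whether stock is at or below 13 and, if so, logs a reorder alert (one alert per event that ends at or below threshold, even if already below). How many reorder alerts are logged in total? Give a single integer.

Processing events:
Start: stock = 51
  Event 1 (restock 15): 51 + 15 = 66
  Event 2 (sale 15): sell min(15,66)=15. stock: 66 - 15 = 51. total_sold = 15
  Event 3 (adjust +9): 51 + 9 = 60
  Event 4 (sale 9): sell min(9,60)=9. stock: 60 - 9 = 51. total_sold = 24
  Event 5 (restock 18): 51 + 18 = 69
  Event 6 (return 6): 69 + 6 = 75
  Event 7 (sale 23): sell min(23,75)=23. stock: 75 - 23 = 52. total_sold = 47
  Event 8 (sale 2): sell min(2,52)=2. stock: 52 - 2 = 50. total_sold = 49
  Event 9 (restock 15): 50 + 15 = 65
  Event 10 (sale 20): sell min(20,65)=20. stock: 65 - 20 = 45. total_sold = 69
  Event 11 (restock 25): 45 + 25 = 70
Final: stock = 70, total_sold = 69

Checking against threshold 13:
  After event 1: stock=66 > 13
  After event 2: stock=51 > 13
  After event 3: stock=60 > 13
  After event 4: stock=51 > 13
  After event 5: stock=69 > 13
  After event 6: stock=75 > 13
  After event 7: stock=52 > 13
  After event 8: stock=50 > 13
  After event 9: stock=65 > 13
  After event 10: stock=45 > 13
  After event 11: stock=70 > 13
Alert events: []. Count = 0

Answer: 0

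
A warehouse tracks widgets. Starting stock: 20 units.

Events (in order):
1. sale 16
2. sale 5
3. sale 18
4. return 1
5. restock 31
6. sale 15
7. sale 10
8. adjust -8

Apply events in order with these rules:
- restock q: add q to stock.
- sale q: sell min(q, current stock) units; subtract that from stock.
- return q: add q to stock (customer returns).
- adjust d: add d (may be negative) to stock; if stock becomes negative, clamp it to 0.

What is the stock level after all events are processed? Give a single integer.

Answer: 0

Derivation:
Processing events:
Start: stock = 20
  Event 1 (sale 16): sell min(16,20)=16. stock: 20 - 16 = 4. total_sold = 16
  Event 2 (sale 5): sell min(5,4)=4. stock: 4 - 4 = 0. total_sold = 20
  Event 3 (sale 18): sell min(18,0)=0. stock: 0 - 0 = 0. total_sold = 20
  Event 4 (return 1): 0 + 1 = 1
  Event 5 (restock 31): 1 + 31 = 32
  Event 6 (sale 15): sell min(15,32)=15. stock: 32 - 15 = 17. total_sold = 35
  Event 7 (sale 10): sell min(10,17)=10. stock: 17 - 10 = 7. total_sold = 45
  Event 8 (adjust -8): 7 + -8 = 0 (clamped to 0)
Final: stock = 0, total_sold = 45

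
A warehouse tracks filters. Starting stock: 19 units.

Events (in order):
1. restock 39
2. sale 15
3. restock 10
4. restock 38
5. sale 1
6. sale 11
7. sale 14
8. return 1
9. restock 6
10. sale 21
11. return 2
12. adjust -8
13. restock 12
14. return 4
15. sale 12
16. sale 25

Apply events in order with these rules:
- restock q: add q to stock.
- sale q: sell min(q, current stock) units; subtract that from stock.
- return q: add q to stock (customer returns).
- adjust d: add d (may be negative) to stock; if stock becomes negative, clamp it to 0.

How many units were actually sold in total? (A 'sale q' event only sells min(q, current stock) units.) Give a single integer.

Processing events:
Start: stock = 19
  Event 1 (restock 39): 19 + 39 = 58
  Event 2 (sale 15): sell min(15,58)=15. stock: 58 - 15 = 43. total_sold = 15
  Event 3 (restock 10): 43 + 10 = 53
  Event 4 (restock 38): 53 + 38 = 91
  Event 5 (sale 1): sell min(1,91)=1. stock: 91 - 1 = 90. total_sold = 16
  Event 6 (sale 11): sell min(11,90)=11. stock: 90 - 11 = 79. total_sold = 27
  Event 7 (sale 14): sell min(14,79)=14. stock: 79 - 14 = 65. total_sold = 41
  Event 8 (return 1): 65 + 1 = 66
  Event 9 (restock 6): 66 + 6 = 72
  Event 10 (sale 21): sell min(21,72)=21. stock: 72 - 21 = 51. total_sold = 62
  Event 11 (return 2): 51 + 2 = 53
  Event 12 (adjust -8): 53 + -8 = 45
  Event 13 (restock 12): 45 + 12 = 57
  Event 14 (return 4): 57 + 4 = 61
  Event 15 (sale 12): sell min(12,61)=12. stock: 61 - 12 = 49. total_sold = 74
  Event 16 (sale 25): sell min(25,49)=25. stock: 49 - 25 = 24. total_sold = 99
Final: stock = 24, total_sold = 99

Answer: 99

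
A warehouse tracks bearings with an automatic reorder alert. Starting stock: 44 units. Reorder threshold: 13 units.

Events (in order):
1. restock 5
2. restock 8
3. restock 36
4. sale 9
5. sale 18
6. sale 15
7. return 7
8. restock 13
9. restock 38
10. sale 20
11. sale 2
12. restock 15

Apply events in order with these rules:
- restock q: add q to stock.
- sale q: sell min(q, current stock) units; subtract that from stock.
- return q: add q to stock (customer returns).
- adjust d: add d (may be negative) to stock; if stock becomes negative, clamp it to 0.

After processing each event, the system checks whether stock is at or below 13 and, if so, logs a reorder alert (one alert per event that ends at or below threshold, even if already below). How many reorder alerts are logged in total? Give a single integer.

Answer: 0

Derivation:
Processing events:
Start: stock = 44
  Event 1 (restock 5): 44 + 5 = 49
  Event 2 (restock 8): 49 + 8 = 57
  Event 3 (restock 36): 57 + 36 = 93
  Event 4 (sale 9): sell min(9,93)=9. stock: 93 - 9 = 84. total_sold = 9
  Event 5 (sale 18): sell min(18,84)=18. stock: 84 - 18 = 66. total_sold = 27
  Event 6 (sale 15): sell min(15,66)=15. stock: 66 - 15 = 51. total_sold = 42
  Event 7 (return 7): 51 + 7 = 58
  Event 8 (restock 13): 58 + 13 = 71
  Event 9 (restock 38): 71 + 38 = 109
  Event 10 (sale 20): sell min(20,109)=20. stock: 109 - 20 = 89. total_sold = 62
  Event 11 (sale 2): sell min(2,89)=2. stock: 89 - 2 = 87. total_sold = 64
  Event 12 (restock 15): 87 + 15 = 102
Final: stock = 102, total_sold = 64

Checking against threshold 13:
  After event 1: stock=49 > 13
  After event 2: stock=57 > 13
  After event 3: stock=93 > 13
  After event 4: stock=84 > 13
  After event 5: stock=66 > 13
  After event 6: stock=51 > 13
  After event 7: stock=58 > 13
  After event 8: stock=71 > 13
  After event 9: stock=109 > 13
  After event 10: stock=89 > 13
  After event 11: stock=87 > 13
  After event 12: stock=102 > 13
Alert events: []. Count = 0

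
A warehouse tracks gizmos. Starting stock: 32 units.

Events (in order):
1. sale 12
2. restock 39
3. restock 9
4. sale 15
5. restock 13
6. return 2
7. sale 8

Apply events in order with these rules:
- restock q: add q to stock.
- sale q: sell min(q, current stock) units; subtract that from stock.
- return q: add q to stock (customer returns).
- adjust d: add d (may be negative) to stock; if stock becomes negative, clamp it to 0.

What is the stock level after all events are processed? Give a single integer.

Processing events:
Start: stock = 32
  Event 1 (sale 12): sell min(12,32)=12. stock: 32 - 12 = 20. total_sold = 12
  Event 2 (restock 39): 20 + 39 = 59
  Event 3 (restock 9): 59 + 9 = 68
  Event 4 (sale 15): sell min(15,68)=15. stock: 68 - 15 = 53. total_sold = 27
  Event 5 (restock 13): 53 + 13 = 66
  Event 6 (return 2): 66 + 2 = 68
  Event 7 (sale 8): sell min(8,68)=8. stock: 68 - 8 = 60. total_sold = 35
Final: stock = 60, total_sold = 35

Answer: 60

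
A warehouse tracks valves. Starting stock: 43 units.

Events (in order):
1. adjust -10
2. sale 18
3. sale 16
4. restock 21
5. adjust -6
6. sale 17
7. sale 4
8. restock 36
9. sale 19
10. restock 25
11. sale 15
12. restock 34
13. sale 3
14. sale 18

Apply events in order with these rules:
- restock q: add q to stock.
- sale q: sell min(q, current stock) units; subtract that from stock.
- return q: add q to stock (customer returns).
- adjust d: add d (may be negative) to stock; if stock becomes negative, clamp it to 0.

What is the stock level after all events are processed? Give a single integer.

Processing events:
Start: stock = 43
  Event 1 (adjust -10): 43 + -10 = 33
  Event 2 (sale 18): sell min(18,33)=18. stock: 33 - 18 = 15. total_sold = 18
  Event 3 (sale 16): sell min(16,15)=15. stock: 15 - 15 = 0. total_sold = 33
  Event 4 (restock 21): 0 + 21 = 21
  Event 5 (adjust -6): 21 + -6 = 15
  Event 6 (sale 17): sell min(17,15)=15. stock: 15 - 15 = 0. total_sold = 48
  Event 7 (sale 4): sell min(4,0)=0. stock: 0 - 0 = 0. total_sold = 48
  Event 8 (restock 36): 0 + 36 = 36
  Event 9 (sale 19): sell min(19,36)=19. stock: 36 - 19 = 17. total_sold = 67
  Event 10 (restock 25): 17 + 25 = 42
  Event 11 (sale 15): sell min(15,42)=15. stock: 42 - 15 = 27. total_sold = 82
  Event 12 (restock 34): 27 + 34 = 61
  Event 13 (sale 3): sell min(3,61)=3. stock: 61 - 3 = 58. total_sold = 85
  Event 14 (sale 18): sell min(18,58)=18. stock: 58 - 18 = 40. total_sold = 103
Final: stock = 40, total_sold = 103

Answer: 40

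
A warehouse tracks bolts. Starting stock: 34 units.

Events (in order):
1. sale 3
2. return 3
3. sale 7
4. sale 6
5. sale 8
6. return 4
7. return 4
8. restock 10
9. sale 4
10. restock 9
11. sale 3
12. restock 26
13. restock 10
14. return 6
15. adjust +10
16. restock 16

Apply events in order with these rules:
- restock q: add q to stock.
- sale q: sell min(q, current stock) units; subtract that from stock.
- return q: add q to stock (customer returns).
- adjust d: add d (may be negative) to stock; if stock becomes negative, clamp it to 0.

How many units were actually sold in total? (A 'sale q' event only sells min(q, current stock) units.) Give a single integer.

Answer: 31

Derivation:
Processing events:
Start: stock = 34
  Event 1 (sale 3): sell min(3,34)=3. stock: 34 - 3 = 31. total_sold = 3
  Event 2 (return 3): 31 + 3 = 34
  Event 3 (sale 7): sell min(7,34)=7. stock: 34 - 7 = 27. total_sold = 10
  Event 4 (sale 6): sell min(6,27)=6. stock: 27 - 6 = 21. total_sold = 16
  Event 5 (sale 8): sell min(8,21)=8. stock: 21 - 8 = 13. total_sold = 24
  Event 6 (return 4): 13 + 4 = 17
  Event 7 (return 4): 17 + 4 = 21
  Event 8 (restock 10): 21 + 10 = 31
  Event 9 (sale 4): sell min(4,31)=4. stock: 31 - 4 = 27. total_sold = 28
  Event 10 (restock 9): 27 + 9 = 36
  Event 11 (sale 3): sell min(3,36)=3. stock: 36 - 3 = 33. total_sold = 31
  Event 12 (restock 26): 33 + 26 = 59
  Event 13 (restock 10): 59 + 10 = 69
  Event 14 (return 6): 69 + 6 = 75
  Event 15 (adjust +10): 75 + 10 = 85
  Event 16 (restock 16): 85 + 16 = 101
Final: stock = 101, total_sold = 31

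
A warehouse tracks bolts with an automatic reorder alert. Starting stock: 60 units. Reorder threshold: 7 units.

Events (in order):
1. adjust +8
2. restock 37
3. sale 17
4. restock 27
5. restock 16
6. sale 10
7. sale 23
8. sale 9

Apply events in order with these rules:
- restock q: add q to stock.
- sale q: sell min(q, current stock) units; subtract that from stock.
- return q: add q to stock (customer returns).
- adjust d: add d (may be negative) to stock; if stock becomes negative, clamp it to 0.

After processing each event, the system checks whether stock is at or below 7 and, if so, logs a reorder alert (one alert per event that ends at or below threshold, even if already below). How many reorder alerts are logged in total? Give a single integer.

Answer: 0

Derivation:
Processing events:
Start: stock = 60
  Event 1 (adjust +8): 60 + 8 = 68
  Event 2 (restock 37): 68 + 37 = 105
  Event 3 (sale 17): sell min(17,105)=17. stock: 105 - 17 = 88. total_sold = 17
  Event 4 (restock 27): 88 + 27 = 115
  Event 5 (restock 16): 115 + 16 = 131
  Event 6 (sale 10): sell min(10,131)=10. stock: 131 - 10 = 121. total_sold = 27
  Event 7 (sale 23): sell min(23,121)=23. stock: 121 - 23 = 98. total_sold = 50
  Event 8 (sale 9): sell min(9,98)=9. stock: 98 - 9 = 89. total_sold = 59
Final: stock = 89, total_sold = 59

Checking against threshold 7:
  After event 1: stock=68 > 7
  After event 2: stock=105 > 7
  After event 3: stock=88 > 7
  After event 4: stock=115 > 7
  After event 5: stock=131 > 7
  After event 6: stock=121 > 7
  After event 7: stock=98 > 7
  After event 8: stock=89 > 7
Alert events: []. Count = 0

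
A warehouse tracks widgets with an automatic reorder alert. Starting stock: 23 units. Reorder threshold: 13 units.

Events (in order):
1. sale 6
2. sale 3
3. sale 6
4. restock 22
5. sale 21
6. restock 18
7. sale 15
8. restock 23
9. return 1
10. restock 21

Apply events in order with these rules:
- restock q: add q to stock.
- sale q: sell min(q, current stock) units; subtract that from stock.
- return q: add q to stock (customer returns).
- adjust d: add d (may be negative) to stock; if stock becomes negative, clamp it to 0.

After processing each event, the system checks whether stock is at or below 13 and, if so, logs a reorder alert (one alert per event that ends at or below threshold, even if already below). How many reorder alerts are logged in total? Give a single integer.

Processing events:
Start: stock = 23
  Event 1 (sale 6): sell min(6,23)=6. stock: 23 - 6 = 17. total_sold = 6
  Event 2 (sale 3): sell min(3,17)=3. stock: 17 - 3 = 14. total_sold = 9
  Event 3 (sale 6): sell min(6,14)=6. stock: 14 - 6 = 8. total_sold = 15
  Event 4 (restock 22): 8 + 22 = 30
  Event 5 (sale 21): sell min(21,30)=21. stock: 30 - 21 = 9. total_sold = 36
  Event 6 (restock 18): 9 + 18 = 27
  Event 7 (sale 15): sell min(15,27)=15. stock: 27 - 15 = 12. total_sold = 51
  Event 8 (restock 23): 12 + 23 = 35
  Event 9 (return 1): 35 + 1 = 36
  Event 10 (restock 21): 36 + 21 = 57
Final: stock = 57, total_sold = 51

Checking against threshold 13:
  After event 1: stock=17 > 13
  After event 2: stock=14 > 13
  After event 3: stock=8 <= 13 -> ALERT
  After event 4: stock=30 > 13
  After event 5: stock=9 <= 13 -> ALERT
  After event 6: stock=27 > 13
  After event 7: stock=12 <= 13 -> ALERT
  After event 8: stock=35 > 13
  After event 9: stock=36 > 13
  After event 10: stock=57 > 13
Alert events: [3, 5, 7]. Count = 3

Answer: 3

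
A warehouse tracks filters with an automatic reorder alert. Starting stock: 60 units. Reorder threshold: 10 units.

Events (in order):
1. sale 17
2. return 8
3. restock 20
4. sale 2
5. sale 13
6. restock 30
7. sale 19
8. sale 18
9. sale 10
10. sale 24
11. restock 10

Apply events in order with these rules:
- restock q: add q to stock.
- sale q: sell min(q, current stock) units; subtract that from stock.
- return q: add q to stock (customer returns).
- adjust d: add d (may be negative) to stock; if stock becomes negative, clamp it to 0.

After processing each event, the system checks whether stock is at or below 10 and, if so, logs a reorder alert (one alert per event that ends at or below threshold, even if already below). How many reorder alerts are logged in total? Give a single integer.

Answer: 0

Derivation:
Processing events:
Start: stock = 60
  Event 1 (sale 17): sell min(17,60)=17. stock: 60 - 17 = 43. total_sold = 17
  Event 2 (return 8): 43 + 8 = 51
  Event 3 (restock 20): 51 + 20 = 71
  Event 4 (sale 2): sell min(2,71)=2. stock: 71 - 2 = 69. total_sold = 19
  Event 5 (sale 13): sell min(13,69)=13. stock: 69 - 13 = 56. total_sold = 32
  Event 6 (restock 30): 56 + 30 = 86
  Event 7 (sale 19): sell min(19,86)=19. stock: 86 - 19 = 67. total_sold = 51
  Event 8 (sale 18): sell min(18,67)=18. stock: 67 - 18 = 49. total_sold = 69
  Event 9 (sale 10): sell min(10,49)=10. stock: 49 - 10 = 39. total_sold = 79
  Event 10 (sale 24): sell min(24,39)=24. stock: 39 - 24 = 15. total_sold = 103
  Event 11 (restock 10): 15 + 10 = 25
Final: stock = 25, total_sold = 103

Checking against threshold 10:
  After event 1: stock=43 > 10
  After event 2: stock=51 > 10
  After event 3: stock=71 > 10
  After event 4: stock=69 > 10
  After event 5: stock=56 > 10
  After event 6: stock=86 > 10
  After event 7: stock=67 > 10
  After event 8: stock=49 > 10
  After event 9: stock=39 > 10
  After event 10: stock=15 > 10
  After event 11: stock=25 > 10
Alert events: []. Count = 0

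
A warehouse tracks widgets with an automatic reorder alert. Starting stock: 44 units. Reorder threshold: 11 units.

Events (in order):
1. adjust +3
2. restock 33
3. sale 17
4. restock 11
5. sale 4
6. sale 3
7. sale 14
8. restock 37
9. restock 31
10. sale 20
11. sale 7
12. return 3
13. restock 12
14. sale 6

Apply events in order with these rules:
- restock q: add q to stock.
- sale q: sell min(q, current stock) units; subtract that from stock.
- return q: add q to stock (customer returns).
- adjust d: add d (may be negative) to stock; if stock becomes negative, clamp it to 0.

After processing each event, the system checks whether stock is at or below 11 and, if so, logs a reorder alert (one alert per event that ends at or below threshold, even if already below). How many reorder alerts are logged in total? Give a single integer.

Processing events:
Start: stock = 44
  Event 1 (adjust +3): 44 + 3 = 47
  Event 2 (restock 33): 47 + 33 = 80
  Event 3 (sale 17): sell min(17,80)=17. stock: 80 - 17 = 63. total_sold = 17
  Event 4 (restock 11): 63 + 11 = 74
  Event 5 (sale 4): sell min(4,74)=4. stock: 74 - 4 = 70. total_sold = 21
  Event 6 (sale 3): sell min(3,70)=3. stock: 70 - 3 = 67. total_sold = 24
  Event 7 (sale 14): sell min(14,67)=14. stock: 67 - 14 = 53. total_sold = 38
  Event 8 (restock 37): 53 + 37 = 90
  Event 9 (restock 31): 90 + 31 = 121
  Event 10 (sale 20): sell min(20,121)=20. stock: 121 - 20 = 101. total_sold = 58
  Event 11 (sale 7): sell min(7,101)=7. stock: 101 - 7 = 94. total_sold = 65
  Event 12 (return 3): 94 + 3 = 97
  Event 13 (restock 12): 97 + 12 = 109
  Event 14 (sale 6): sell min(6,109)=6. stock: 109 - 6 = 103. total_sold = 71
Final: stock = 103, total_sold = 71

Checking against threshold 11:
  After event 1: stock=47 > 11
  After event 2: stock=80 > 11
  After event 3: stock=63 > 11
  After event 4: stock=74 > 11
  After event 5: stock=70 > 11
  After event 6: stock=67 > 11
  After event 7: stock=53 > 11
  After event 8: stock=90 > 11
  After event 9: stock=121 > 11
  After event 10: stock=101 > 11
  After event 11: stock=94 > 11
  After event 12: stock=97 > 11
  After event 13: stock=109 > 11
  After event 14: stock=103 > 11
Alert events: []. Count = 0

Answer: 0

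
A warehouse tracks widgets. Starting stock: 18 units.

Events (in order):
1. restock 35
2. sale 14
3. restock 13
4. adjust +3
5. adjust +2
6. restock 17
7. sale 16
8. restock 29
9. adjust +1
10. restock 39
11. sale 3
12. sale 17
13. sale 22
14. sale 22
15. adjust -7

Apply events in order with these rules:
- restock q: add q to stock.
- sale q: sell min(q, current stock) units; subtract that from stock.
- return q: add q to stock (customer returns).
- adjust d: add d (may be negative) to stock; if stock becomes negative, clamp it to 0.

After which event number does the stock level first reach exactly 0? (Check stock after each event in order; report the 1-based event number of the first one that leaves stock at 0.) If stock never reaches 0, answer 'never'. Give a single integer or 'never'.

Answer: never

Derivation:
Processing events:
Start: stock = 18
  Event 1 (restock 35): 18 + 35 = 53
  Event 2 (sale 14): sell min(14,53)=14. stock: 53 - 14 = 39. total_sold = 14
  Event 3 (restock 13): 39 + 13 = 52
  Event 4 (adjust +3): 52 + 3 = 55
  Event 5 (adjust +2): 55 + 2 = 57
  Event 6 (restock 17): 57 + 17 = 74
  Event 7 (sale 16): sell min(16,74)=16. stock: 74 - 16 = 58. total_sold = 30
  Event 8 (restock 29): 58 + 29 = 87
  Event 9 (adjust +1): 87 + 1 = 88
  Event 10 (restock 39): 88 + 39 = 127
  Event 11 (sale 3): sell min(3,127)=3. stock: 127 - 3 = 124. total_sold = 33
  Event 12 (sale 17): sell min(17,124)=17. stock: 124 - 17 = 107. total_sold = 50
  Event 13 (sale 22): sell min(22,107)=22. stock: 107 - 22 = 85. total_sold = 72
  Event 14 (sale 22): sell min(22,85)=22. stock: 85 - 22 = 63. total_sold = 94
  Event 15 (adjust -7): 63 + -7 = 56
Final: stock = 56, total_sold = 94

Stock never reaches 0.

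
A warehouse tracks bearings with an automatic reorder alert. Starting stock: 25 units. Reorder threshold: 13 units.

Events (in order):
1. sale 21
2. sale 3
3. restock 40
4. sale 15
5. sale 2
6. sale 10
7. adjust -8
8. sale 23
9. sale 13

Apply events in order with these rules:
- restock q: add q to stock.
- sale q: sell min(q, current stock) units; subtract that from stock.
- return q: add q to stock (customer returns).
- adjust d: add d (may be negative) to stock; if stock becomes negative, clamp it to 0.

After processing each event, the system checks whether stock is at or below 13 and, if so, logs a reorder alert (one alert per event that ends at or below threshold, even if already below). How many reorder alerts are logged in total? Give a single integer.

Answer: 5

Derivation:
Processing events:
Start: stock = 25
  Event 1 (sale 21): sell min(21,25)=21. stock: 25 - 21 = 4. total_sold = 21
  Event 2 (sale 3): sell min(3,4)=3. stock: 4 - 3 = 1. total_sold = 24
  Event 3 (restock 40): 1 + 40 = 41
  Event 4 (sale 15): sell min(15,41)=15. stock: 41 - 15 = 26. total_sold = 39
  Event 5 (sale 2): sell min(2,26)=2. stock: 26 - 2 = 24. total_sold = 41
  Event 6 (sale 10): sell min(10,24)=10. stock: 24 - 10 = 14. total_sold = 51
  Event 7 (adjust -8): 14 + -8 = 6
  Event 8 (sale 23): sell min(23,6)=6. stock: 6 - 6 = 0. total_sold = 57
  Event 9 (sale 13): sell min(13,0)=0. stock: 0 - 0 = 0. total_sold = 57
Final: stock = 0, total_sold = 57

Checking against threshold 13:
  After event 1: stock=4 <= 13 -> ALERT
  After event 2: stock=1 <= 13 -> ALERT
  After event 3: stock=41 > 13
  After event 4: stock=26 > 13
  After event 5: stock=24 > 13
  After event 6: stock=14 > 13
  After event 7: stock=6 <= 13 -> ALERT
  After event 8: stock=0 <= 13 -> ALERT
  After event 9: stock=0 <= 13 -> ALERT
Alert events: [1, 2, 7, 8, 9]. Count = 5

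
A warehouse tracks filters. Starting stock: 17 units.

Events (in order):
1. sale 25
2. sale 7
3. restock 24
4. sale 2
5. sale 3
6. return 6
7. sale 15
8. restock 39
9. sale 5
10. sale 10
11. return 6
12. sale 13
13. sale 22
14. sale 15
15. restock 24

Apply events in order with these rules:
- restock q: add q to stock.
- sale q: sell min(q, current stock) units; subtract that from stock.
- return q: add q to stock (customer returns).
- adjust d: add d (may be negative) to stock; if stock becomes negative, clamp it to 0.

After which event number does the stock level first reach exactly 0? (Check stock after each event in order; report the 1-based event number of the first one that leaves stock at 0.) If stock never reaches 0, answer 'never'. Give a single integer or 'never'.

Processing events:
Start: stock = 17
  Event 1 (sale 25): sell min(25,17)=17. stock: 17 - 17 = 0. total_sold = 17
  Event 2 (sale 7): sell min(7,0)=0. stock: 0 - 0 = 0. total_sold = 17
  Event 3 (restock 24): 0 + 24 = 24
  Event 4 (sale 2): sell min(2,24)=2. stock: 24 - 2 = 22. total_sold = 19
  Event 5 (sale 3): sell min(3,22)=3. stock: 22 - 3 = 19. total_sold = 22
  Event 6 (return 6): 19 + 6 = 25
  Event 7 (sale 15): sell min(15,25)=15. stock: 25 - 15 = 10. total_sold = 37
  Event 8 (restock 39): 10 + 39 = 49
  Event 9 (sale 5): sell min(5,49)=5. stock: 49 - 5 = 44. total_sold = 42
  Event 10 (sale 10): sell min(10,44)=10. stock: 44 - 10 = 34. total_sold = 52
  Event 11 (return 6): 34 + 6 = 40
  Event 12 (sale 13): sell min(13,40)=13. stock: 40 - 13 = 27. total_sold = 65
  Event 13 (sale 22): sell min(22,27)=22. stock: 27 - 22 = 5. total_sold = 87
  Event 14 (sale 15): sell min(15,5)=5. stock: 5 - 5 = 0. total_sold = 92
  Event 15 (restock 24): 0 + 24 = 24
Final: stock = 24, total_sold = 92

First zero at event 1.

Answer: 1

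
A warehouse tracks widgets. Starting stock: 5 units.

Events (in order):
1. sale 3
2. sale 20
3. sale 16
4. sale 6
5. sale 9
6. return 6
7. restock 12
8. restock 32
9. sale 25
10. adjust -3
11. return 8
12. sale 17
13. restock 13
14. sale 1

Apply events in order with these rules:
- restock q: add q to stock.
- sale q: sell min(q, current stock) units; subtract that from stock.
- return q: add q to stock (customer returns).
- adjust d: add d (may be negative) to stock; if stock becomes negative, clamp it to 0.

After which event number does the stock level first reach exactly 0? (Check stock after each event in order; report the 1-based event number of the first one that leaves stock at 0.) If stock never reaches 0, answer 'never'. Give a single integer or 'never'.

Answer: 2

Derivation:
Processing events:
Start: stock = 5
  Event 1 (sale 3): sell min(3,5)=3. stock: 5 - 3 = 2. total_sold = 3
  Event 2 (sale 20): sell min(20,2)=2. stock: 2 - 2 = 0. total_sold = 5
  Event 3 (sale 16): sell min(16,0)=0. stock: 0 - 0 = 0. total_sold = 5
  Event 4 (sale 6): sell min(6,0)=0. stock: 0 - 0 = 0. total_sold = 5
  Event 5 (sale 9): sell min(9,0)=0. stock: 0 - 0 = 0. total_sold = 5
  Event 6 (return 6): 0 + 6 = 6
  Event 7 (restock 12): 6 + 12 = 18
  Event 8 (restock 32): 18 + 32 = 50
  Event 9 (sale 25): sell min(25,50)=25. stock: 50 - 25 = 25. total_sold = 30
  Event 10 (adjust -3): 25 + -3 = 22
  Event 11 (return 8): 22 + 8 = 30
  Event 12 (sale 17): sell min(17,30)=17. stock: 30 - 17 = 13. total_sold = 47
  Event 13 (restock 13): 13 + 13 = 26
  Event 14 (sale 1): sell min(1,26)=1. stock: 26 - 1 = 25. total_sold = 48
Final: stock = 25, total_sold = 48

First zero at event 2.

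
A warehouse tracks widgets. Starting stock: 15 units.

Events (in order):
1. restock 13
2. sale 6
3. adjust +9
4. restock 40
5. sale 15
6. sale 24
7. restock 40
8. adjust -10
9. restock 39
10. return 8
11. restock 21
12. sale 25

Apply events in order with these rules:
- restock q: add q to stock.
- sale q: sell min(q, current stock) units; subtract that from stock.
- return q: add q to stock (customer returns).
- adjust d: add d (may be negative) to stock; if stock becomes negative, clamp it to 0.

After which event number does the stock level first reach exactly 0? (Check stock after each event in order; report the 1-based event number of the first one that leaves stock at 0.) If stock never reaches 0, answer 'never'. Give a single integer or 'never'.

Processing events:
Start: stock = 15
  Event 1 (restock 13): 15 + 13 = 28
  Event 2 (sale 6): sell min(6,28)=6. stock: 28 - 6 = 22. total_sold = 6
  Event 3 (adjust +9): 22 + 9 = 31
  Event 4 (restock 40): 31 + 40 = 71
  Event 5 (sale 15): sell min(15,71)=15. stock: 71 - 15 = 56. total_sold = 21
  Event 6 (sale 24): sell min(24,56)=24. stock: 56 - 24 = 32. total_sold = 45
  Event 7 (restock 40): 32 + 40 = 72
  Event 8 (adjust -10): 72 + -10 = 62
  Event 9 (restock 39): 62 + 39 = 101
  Event 10 (return 8): 101 + 8 = 109
  Event 11 (restock 21): 109 + 21 = 130
  Event 12 (sale 25): sell min(25,130)=25. stock: 130 - 25 = 105. total_sold = 70
Final: stock = 105, total_sold = 70

Stock never reaches 0.

Answer: never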